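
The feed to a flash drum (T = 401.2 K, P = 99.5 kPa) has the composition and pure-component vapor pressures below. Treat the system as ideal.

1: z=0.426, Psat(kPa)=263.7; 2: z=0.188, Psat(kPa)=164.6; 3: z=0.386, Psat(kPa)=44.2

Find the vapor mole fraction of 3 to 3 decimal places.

Raoult's law: Kᵢ = Pᵢˢᵃᵗ/P = Pᵢˢᵃᵗ/99.5.
  K_1 = 263.7/99.5 = 2.65025, K_2 = 164.6/99.5 = 1.65427, K_3 = 44.2/99.5 = 0.44422
Material balance + equilibrium reduce to Σ zᵢ(Kᵢ−1)/(1+ψ(Kᵢ−1)) = 0.
Feasibility: ΣzᵢKᵢ = 1.611, Σzᵢ/Kᵢ = 1.143 — both > 1, two phases present.
Iterate (Newton) starting at ψ = 0.5:
  ψ = 0.500: g = 0.1808, g' = -0.623 → ψ = 0.790
  ψ = 0.790: g = 0.0036, g' = -0.633 → ψ = 0.796
Converged at ψ = 0.796.
Compositions from xᵢ = zᵢ/(1+ψ(Kᵢ−1)), yᵢ = Kᵢxᵢ:
  1: x = 0.184, y = 0.488
  2: x = 0.124, y = 0.204
  3: x = 0.692, y = 0.308

y_3 = 0.308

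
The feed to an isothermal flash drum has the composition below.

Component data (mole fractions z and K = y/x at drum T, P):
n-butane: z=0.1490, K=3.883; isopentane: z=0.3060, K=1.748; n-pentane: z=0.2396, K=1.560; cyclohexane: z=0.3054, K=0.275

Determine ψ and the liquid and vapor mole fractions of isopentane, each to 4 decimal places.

ψ = 0.6297, x_isopentane = 0.2080, y_isopentane = 0.3636

Iterate (Newton) starting at ψ = 0.55:
  ψ = 0.5500: g = 0.06263, g' = -0.7592 → ψ = 0.6325
  ψ = 0.6325: g = -0.00234, g' = -0.8228 → ψ = 0.6297
Converged at ψ = 0.6297.
Compositions from xᵢ = zᵢ/(1+ψ(Kᵢ−1)), yᵢ = Kᵢxᵢ:
  n-butane: x = 0.0529, y = 0.2055
  isopentane: x = 0.2080, y = 0.3636
  n-pentane: x = 0.1771, y = 0.2763
  cyclohexane: x = 0.5619, y = 0.1545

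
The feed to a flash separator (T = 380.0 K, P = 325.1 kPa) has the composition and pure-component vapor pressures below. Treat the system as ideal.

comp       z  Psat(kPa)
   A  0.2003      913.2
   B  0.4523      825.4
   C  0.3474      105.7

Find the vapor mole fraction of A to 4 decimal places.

y_A = 0.2383

Raoult's law: Kᵢ = Pᵢˢᵃᵗ/P = Pᵢˢᵃᵗ/325.1.
  K_A = 913.2/325.1 = 2.808982, K_B = 825.4/325.1 = 2.538911, K_C = 105.7/325.1 = 0.325131
Let ψ = V/F and solve Σ zᵢ(Kᵢ−1)/(1+ψ(Kᵢ−1)) = 0.
g(0) = ΣzᵢKᵢ − 1 = 0.8239 and g(1) = 1 − Σzᵢ/Kᵢ = -0.3179, so a root lies in (0, 1).
Iterate (Newton) starting at ψ = 0.69:
  ψ = 0.6900: g = 0.05999, g' = -0.9358 → ψ = 0.7541
  ψ = 0.7541: g = -0.00198, g' = -1.0028 → ψ = 0.7521
Converged at ψ = 0.7521.
Compositions from xᵢ = zᵢ/(1+ψ(Kᵢ−1)), yᵢ = Kᵢxᵢ:
  A: x = 0.0849, y = 0.2383
  B: x = 0.2096, y = 0.5323
  C: x = 0.7055, y = 0.2294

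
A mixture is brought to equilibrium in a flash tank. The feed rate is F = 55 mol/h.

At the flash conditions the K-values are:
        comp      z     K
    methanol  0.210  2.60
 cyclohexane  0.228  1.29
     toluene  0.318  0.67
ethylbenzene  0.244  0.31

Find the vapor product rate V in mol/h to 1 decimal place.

Newton iteration, V/F⁰ = 0.41:
  V/F = 0.410: g = -0.0941, g' = -0.484 → V/F = 0.215
  V/F = 0.215: g = 0.0014, g' = -0.515 → V/F = 0.218
Converged at V/F = 0.218.
Then V = V/F·F = 0.2181·55 = 12.0 mol/h and L = F − V = 43.0 mol/h.

V = 12.0 mol/h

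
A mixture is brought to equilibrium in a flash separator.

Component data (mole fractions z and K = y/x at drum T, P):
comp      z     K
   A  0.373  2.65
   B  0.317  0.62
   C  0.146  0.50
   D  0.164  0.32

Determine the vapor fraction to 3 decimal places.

ψ = 0.375

Rachford–Rice: g(ψ) = Σ zᵢ(Kᵢ−1)/(1+ψ(Kᵢ−1)) = 0.
Check two-phase: ΣzᵢKᵢ = 1.310 > 1 and Σzᵢ/Kᵢ = 1.457 > 1, so g(0) = 0.310 > 0 and g(1) = -0.457 < 0.
Newton iteration, ψ⁰ = 0.5:
  ψ = 0.500: g = -0.0778, g' = -0.614 → ψ = 0.373
  ψ = 0.373: g = 0.0013, g' = -0.642 → ψ = 0.375
Converged at ψ = 0.375.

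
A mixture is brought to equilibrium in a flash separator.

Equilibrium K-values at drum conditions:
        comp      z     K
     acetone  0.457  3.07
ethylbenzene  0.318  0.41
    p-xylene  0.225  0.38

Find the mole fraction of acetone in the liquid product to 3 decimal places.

x_acetone = 0.225

Let ψ = V/F and solve Σ zᵢ(Kᵢ−1)/(1+ψ(Kᵢ−1)) = 0.
Check two-phase: ΣzᵢKᵢ = 1.619 > 1 and Σzᵢ/Kᵢ = 1.517 > 1, so g(0) = 0.619 > 0 and g(1) = -0.517 < 0.
Newton–Raphson from ψ = 0.5:
  ψ = 0.500: g = -0.0034, g' = -0.877 → ψ = 0.496
Converged at ψ = 0.496.
Compositions from xᵢ = zᵢ/(1+ψ(Kᵢ−1)), yᵢ = Kᵢxᵢ:
  acetone: x = 0.225, y = 0.692
  ethylbenzene: x = 0.450, y = 0.184
  p-xylene: x = 0.325, y = 0.123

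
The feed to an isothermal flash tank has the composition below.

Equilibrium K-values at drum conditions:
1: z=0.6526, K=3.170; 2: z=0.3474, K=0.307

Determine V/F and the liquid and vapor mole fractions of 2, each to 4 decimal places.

V/F = 0.7816, x_2 = 0.7579, y_2 = 0.2327

Rachford–Rice: g(V/F) = Σ zᵢ(Kᵢ−1)/(1+V/F(Kᵢ−1)) = 0.
g(0) = ΣzᵢKᵢ − 1 = 1.1754 and g(1) = 1 − Σzᵢ/Kᵢ = -0.3375, so a root lies in (0, 1).
Binary case is linear: z₁(K₁−1)(1+V/F(K₂−1)) + z₂(K₂−1)(1+V/F(K₁−1)) = 0
⇒ V/F = [z₁(K₁−1)+z₂(K₂−1)] / [−(K₁−1)(K₂−1)] = 1.17539/1.50381 = 0.7816
Compositions from xᵢ = zᵢ/(1+V/F(Kᵢ−1)), yᵢ = Kᵢxᵢ:
  1: x = 0.2421, y = 0.7673
  2: x = 0.7579, y = 0.2327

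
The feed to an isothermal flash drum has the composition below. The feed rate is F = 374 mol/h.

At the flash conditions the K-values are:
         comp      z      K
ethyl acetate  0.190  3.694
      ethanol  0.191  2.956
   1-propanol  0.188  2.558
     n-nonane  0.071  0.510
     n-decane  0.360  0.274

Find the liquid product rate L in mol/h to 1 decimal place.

L = 147.4 mol/h

Iterate (Newton) starting at V/F = 0.52:
  V/F = 0.520: g = 0.0937, g' = -1.078 → V/F = 0.607
  V/F = 0.607: g = -0.0011, g' = -1.113 → V/F = 0.606
Converged at V/F = 0.606.
Then V = V/F·F = 0.6059·374 = 226.6 mol/h and L = F − V = 147.4 mol/h.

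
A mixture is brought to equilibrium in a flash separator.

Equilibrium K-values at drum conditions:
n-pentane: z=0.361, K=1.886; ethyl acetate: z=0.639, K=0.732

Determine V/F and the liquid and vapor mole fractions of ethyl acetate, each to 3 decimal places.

Newton–Raphson from V/F = 0.49:
  V/F = 0.490: g = 0.0259, g' = -0.199 → V/F = 0.620
  V/F = 0.620: g = 0.0010, g' = -0.184 → V/F = 0.626
Converged at V/F = 0.626.
Compositions from xᵢ = zᵢ/(1+V/F(Kᵢ−1)), yᵢ = Kᵢxᵢ:
  n-pentane: x = 0.232, y = 0.438
  ethyl acetate: x = 0.768, y = 0.562

V/F = 0.626, x_ethyl acetate = 0.768, y_ethyl acetate = 0.562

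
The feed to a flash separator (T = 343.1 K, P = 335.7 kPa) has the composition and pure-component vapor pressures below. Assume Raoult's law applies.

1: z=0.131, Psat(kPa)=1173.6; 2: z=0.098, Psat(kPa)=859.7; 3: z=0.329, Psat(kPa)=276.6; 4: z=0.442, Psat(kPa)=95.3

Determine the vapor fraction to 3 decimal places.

ψ = 0.094

Raoult's law: Kᵢ = Pᵢˢᵃᵗ/P = Pᵢˢᵃᵗ/335.7.
  K_1 = 1173.6/335.7 = 3.49598, K_2 = 859.7/335.7 = 2.56092, K_3 = 276.6/335.7 = 0.82395, K_4 = 95.3/335.7 = 0.28388
Material balance + equilibrium reduce to Σ zᵢ(Kᵢ−1)/(1+ψ(Kᵢ−1)) = 0.
Feasibility: ΣzᵢKᵢ = 1.105, Σzᵢ/Kᵢ = 2.032 — both > 1, two phases present.
Newton iteration, ψ⁰ = 0.67:
  ψ = 0.670: g = -0.4770, g' = -1.022 → ψ = 0.203
  ψ = 0.203: g = -0.0975, g' = -0.818 → ψ = 0.084
  ψ = 0.084: g = 0.0098, g' = -1.011 → ψ = 0.094
Converged at ψ = 0.094.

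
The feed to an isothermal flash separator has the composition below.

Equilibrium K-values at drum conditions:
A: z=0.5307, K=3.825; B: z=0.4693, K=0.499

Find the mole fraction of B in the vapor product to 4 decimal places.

y_B = 0.4238

Rachford–Rice: g(V/F) = Σ zᵢ(Kᵢ−1)/(1+V/F(Kᵢ−1)) = 0.
Feasibility: ΣzᵢKᵢ = 2.2641, Σzᵢ/Kᵢ = 1.0792 — both > 1, two phases present.
Newton iteration, V/F⁰ = 0.62:
  V/F = 0.6200: g = 0.20382, g' = -0.8073 → V/F = 0.8725
  V/F = 0.8725: g = 0.01501, g' = -0.7246 → V/F = 0.8932
Converged at V/F = 0.8932.
Compositions from xᵢ = zᵢ/(1+V/F(Kᵢ−1)), yᵢ = Kᵢxᵢ:
  A: x = 0.1506, y = 0.5762
  B: x = 0.8494, y = 0.4238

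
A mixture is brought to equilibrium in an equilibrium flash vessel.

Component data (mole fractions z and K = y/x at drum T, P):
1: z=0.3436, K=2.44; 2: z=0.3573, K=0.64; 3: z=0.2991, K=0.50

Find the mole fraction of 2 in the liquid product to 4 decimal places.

Material balance + equilibrium reduce to Σ zᵢ(Kᵢ−1)/(1+ψ(Kᵢ−1)) = 0.
Feasibility: ΣzᵢKᵢ = 1.2166, Σzᵢ/Kᵢ = 1.2973 — both > 1, two phases present.
Newton iteration, ψ⁰ = 0.66:
  ψ = 0.6600: g = -0.13824, g' = -0.4335 → ψ = 0.3411
  ψ = 0.3411: g = 0.00486, g' = -0.4893 → ψ = 0.3511
Converged at ψ = 0.3511.
Compositions from xᵢ = zᵢ/(1+ψ(Kᵢ−1)), yᵢ = Kᵢxᵢ:
  1: x = 0.2282, y = 0.5568
  2: x = 0.4090, y = 0.2618
  3: x = 0.3628, y = 0.1814

x_2 = 0.4090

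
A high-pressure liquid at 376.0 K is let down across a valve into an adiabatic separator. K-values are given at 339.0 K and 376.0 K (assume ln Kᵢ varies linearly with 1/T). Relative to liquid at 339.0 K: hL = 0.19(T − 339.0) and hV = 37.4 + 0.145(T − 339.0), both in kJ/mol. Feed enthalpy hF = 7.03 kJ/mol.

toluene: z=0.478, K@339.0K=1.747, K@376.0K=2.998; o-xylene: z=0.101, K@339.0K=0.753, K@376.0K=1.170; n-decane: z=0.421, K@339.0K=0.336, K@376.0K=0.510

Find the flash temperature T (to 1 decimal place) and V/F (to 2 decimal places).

T = 341.0 K, V/F = 0.18

Adiabatic flash: solve Rachford–Rice at each trial T, then check hF = ψ·hV(T) + (1−ψ)·hL(T).
  T = 339.0 K: K = (1.747, 0.753, 0.336), RR gives ψ = 0.116, H_out = 4.342 kJ/mol
  T = 376.0 K: K = (2.998, 1.170, 0.510), RR gives ψ = 0.877, H_out = 38.383 kJ/mol
  T = 357.5 K: K = (2.321, 0.949, 0.418), RR gives ψ = 0.551, H_out = 23.656 kJ/mol
  T = 348.2 K: K = (2.020, 0.848, 0.376), RR gives ψ = 0.362, H_out = 15.151 kJ/mol
  T = 343.6 K: K = (1.880, 0.800, 0.356), RR gives ψ = 0.250, H_out = 10.184 kJ/mol
  T = 341.3 K: K = (1.813, 0.776, 0.346), RR gives ψ = 0.187, H_out = 7.397 kJ/mol
Linear interpolation between T = 339.0 (H_out = 4.342) and T = 341.3 (H_out = 7.397) on hF = 7.03 gives T ≈ 341.0 K, at which ψ = 0.18.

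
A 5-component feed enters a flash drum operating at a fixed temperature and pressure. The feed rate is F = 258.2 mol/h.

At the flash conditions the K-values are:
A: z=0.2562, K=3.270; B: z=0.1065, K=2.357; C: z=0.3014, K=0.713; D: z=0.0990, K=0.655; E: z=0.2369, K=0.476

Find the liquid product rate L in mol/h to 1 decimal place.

L = 104.7 mol/h

Rachford–Rice: g(ψ) = Σ zᵢ(Kᵢ−1)/(1+ψ(Kᵢ−1)) = 0.
Feasibility: ΣzᵢKᵢ = 1.4813, Σzᵢ/Kᵢ = 1.1951 — both > 1, two phases present.
Newton iteration, ψ⁰ = 0.5:
  ψ = 0.5000: g = 0.04803, g' = -0.5297 → ψ = 0.5907
  ψ = 0.5907: g = 0.00184, g' = -0.4924 → ψ = 0.5944
Converged at ψ = 0.5944.
Then V = ψ·F = 0.5944·258.2 = 153.5 mol/h and L = F − V = 104.7 mol/h.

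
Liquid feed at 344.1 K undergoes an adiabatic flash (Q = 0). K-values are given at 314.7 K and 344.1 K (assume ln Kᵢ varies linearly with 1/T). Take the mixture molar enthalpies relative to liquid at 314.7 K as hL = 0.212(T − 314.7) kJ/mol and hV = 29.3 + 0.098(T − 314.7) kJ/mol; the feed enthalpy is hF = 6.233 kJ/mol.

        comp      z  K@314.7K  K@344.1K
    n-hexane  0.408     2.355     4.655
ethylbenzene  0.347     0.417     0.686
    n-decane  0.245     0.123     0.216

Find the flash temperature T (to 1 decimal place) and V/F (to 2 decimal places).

T = 317.3 K, V/F = 0.20

Adiabatic flash: solve Rachford–Rice at each trial T, then check hF = ψ·hV(T) + (1−ψ)·hL(T).
  T = 314.7 K: K = (2.355, 0.417, 0.123), RR gives ψ = 0.139, H_out = 4.085 kJ/mol
  T = 344.1 K: K = (4.655, 0.686, 0.216), RR gives ψ = 0.573, H_out = 21.109 kJ/mol
  T = 329.4 K: K = (3.362, 0.541, 0.165), RR gives ψ = 0.394, H_out = 13.994 kJ/mol
  T = 322.0 K: K = (2.822, 0.476, 0.143), RR gives ψ = 0.283, H_out = 9.593 kJ/mol
  T = 318.4 K: K = (2.584, 0.446, 0.133), RR gives ψ = 0.218, H_out = 7.073 kJ/mol
  T = 316.5 K: K = (2.464, 0.431, 0.128), RR gives ψ = 0.179, H_out = 5.598 kJ/mol
Linear interpolation between T = 316.5 (H_out = 5.598) and T = 318.4 (H_out = 7.073) on hF = 6.233 gives T ≈ 317.3 K, at which ψ = 0.20.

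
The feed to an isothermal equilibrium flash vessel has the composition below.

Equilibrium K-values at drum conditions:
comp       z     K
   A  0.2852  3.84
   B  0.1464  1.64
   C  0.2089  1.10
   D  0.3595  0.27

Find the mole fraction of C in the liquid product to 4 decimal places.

x_C = 0.1987

Let β = V/F and solve Σ zᵢ(Kᵢ−1)/(1+β(Kᵢ−1)) = 0.
Feasibility: ΣzᵢKᵢ = 1.6621, Σzᵢ/Kᵢ = 1.6849 — both > 1, two phases present.
Iterate (Newton) starting at β = 0.5:
  β = 0.5000: g = 0.01229, g' = -0.9042 → β = 0.5136
Converged at β = 0.5136.
Compositions from xᵢ = zᵢ/(1+β(Kᵢ−1)), yᵢ = Kᵢxᵢ:
  A: x = 0.1160, y = 0.4455
  B: x = 0.1102, y = 0.1807
  C: x = 0.1987, y = 0.2186
  D: x = 0.5751, y = 0.1553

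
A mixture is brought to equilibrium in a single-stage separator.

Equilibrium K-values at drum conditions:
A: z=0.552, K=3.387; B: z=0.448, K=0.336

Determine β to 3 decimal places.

Rachford–Rice: g(β) = Σ zᵢ(Kᵢ−1)/(1+β(Kᵢ−1)) = 0.
g(0) = ΣzᵢKᵢ − 1 = 1.020 and g(1) = 1 − Σzᵢ/Kᵢ = -0.496, so a root lies in (0, 1).
Newton iteration, β⁰ = 0.5:
  β = 0.500: g = 0.1554, g' = -1.096 → β = 0.642
  β = 0.642: g = 0.0021, g' = -1.090 → β = 0.644
Converged at β = 0.644.

β = 0.644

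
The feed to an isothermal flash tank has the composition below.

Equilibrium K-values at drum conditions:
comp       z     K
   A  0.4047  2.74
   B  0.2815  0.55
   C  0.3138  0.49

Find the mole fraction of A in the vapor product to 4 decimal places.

Rachford–Rice: g(ψ) = Σ zᵢ(Kᵢ−1)/(1+ψ(Kᵢ−1)) = 0.
Check two-phase: ΣzᵢKᵢ = 1.4175 > 1 and Σzᵢ/Kᵢ = 1.2999 > 1, so g(0) = 0.4175 > 0 and g(1) = -0.2999 < 0.
Iterate (Newton) starting at ψ = 0.5:
  ψ = 0.5000: g = -0.00170, g' = -0.5924 → ψ = 0.4971
Converged at ψ = 0.4971.
Compositions from xᵢ = zᵢ/(1+ψ(Kᵢ−1)), yᵢ = Kᵢxᵢ:
  A: x = 0.2170, y = 0.5946
  B: x = 0.3626, y = 0.1994
  C: x = 0.4204, y = 0.2060

y_A = 0.5946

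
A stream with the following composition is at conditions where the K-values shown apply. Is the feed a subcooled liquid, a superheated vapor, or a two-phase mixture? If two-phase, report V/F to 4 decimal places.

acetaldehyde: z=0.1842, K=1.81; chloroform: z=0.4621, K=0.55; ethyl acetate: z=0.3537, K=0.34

subcooled liquid

ΣzᵢKᵢ = 0.7078; Σzᵢ/Kᵢ = 1.9822.
Since ΣzᵢKᵢ < 1 the mixture is below its bubble point — single liquid phase.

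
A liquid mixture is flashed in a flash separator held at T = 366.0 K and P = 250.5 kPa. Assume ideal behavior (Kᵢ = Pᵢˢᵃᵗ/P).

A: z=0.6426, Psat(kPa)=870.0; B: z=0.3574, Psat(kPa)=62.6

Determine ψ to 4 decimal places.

Raoult's law: Kᵢ = Pᵢˢᵃᵗ/P = Pᵢˢᵃᵗ/250.5.
  K_A = 870.0/250.5 = 3.473054, K_B = 62.6/250.5 = 0.249900
Rachford–Rice: g(ψ) = Σ zᵢ(Kᵢ−1)/(1+ψ(Kᵢ−1)) = 0.
Check two-phase: ΣzᵢKᵢ = 2.3211 > 1 and Σzᵢ/Kᵢ = 1.6152 > 1, so g(0) = 1.3211 > 0 and g(1) = -0.6152 < 0.
Newton–Raphson from ψ = 0.56:
  ψ = 0.5600: g = 0.20409, g' = -1.2889 → ψ = 0.7183
  ψ = 0.7183: g = -0.00895, g' = -1.4553 → ψ = 0.7122
Converged at ψ = 0.7122.

ψ = 0.7122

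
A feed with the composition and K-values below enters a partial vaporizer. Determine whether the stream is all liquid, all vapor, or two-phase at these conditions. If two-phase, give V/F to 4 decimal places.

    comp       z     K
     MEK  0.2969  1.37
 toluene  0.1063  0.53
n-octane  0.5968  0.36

all liquid

ΣzᵢKᵢ = 0.6779; Σzᵢ/Kᵢ = 2.0751.
Since ΣzᵢKᵢ < 1 the mixture is below its bubble point — single liquid phase.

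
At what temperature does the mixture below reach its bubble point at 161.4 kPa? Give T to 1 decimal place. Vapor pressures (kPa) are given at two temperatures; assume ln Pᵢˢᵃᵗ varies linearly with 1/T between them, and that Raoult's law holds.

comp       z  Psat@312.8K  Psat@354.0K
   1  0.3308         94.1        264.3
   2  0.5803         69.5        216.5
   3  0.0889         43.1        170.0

T = 340.0 K

Bubble-point temperature: ΣzᵢPᵢˢᵃᵗ(T) = P. Interpolate ln Pᵢˢᵃᵗ = aᵢ + bᵢ/T.
  T = 312.8 K: ΣzᵢPᵢˢᵃᵗ = 75.29 kPa
  T = 354.0 K: ΣzᵢPᵢˢᵃᵗ = 228.18 kPa
  T = 333.4 K: ΣzᵢPᵢˢᵃᵗ = 135.52 kPa
  T = 343.7 K: ΣzᵢPᵢˢᵃᵗ = 177.20 kPa
  T = 338.5 K: ΣzᵢPᵢˢᵃᵗ = 155.07 kPa
  T = 341.1 K: ΣzᵢPᵢˢᵃᵗ = 165.85 kPa
Interpolating between 338.5 K and 341.1 K gives T ≈ 340.0 K.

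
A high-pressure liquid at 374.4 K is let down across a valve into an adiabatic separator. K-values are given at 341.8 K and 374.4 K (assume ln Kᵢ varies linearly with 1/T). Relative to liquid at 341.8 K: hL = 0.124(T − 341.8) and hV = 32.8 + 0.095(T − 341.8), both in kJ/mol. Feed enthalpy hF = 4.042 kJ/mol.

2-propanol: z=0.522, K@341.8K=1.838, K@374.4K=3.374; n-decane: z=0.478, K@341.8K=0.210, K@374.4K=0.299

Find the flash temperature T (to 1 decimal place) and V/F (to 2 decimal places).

T = 342.9 K, V/F = 0.12

Adiabatic flash: solve Rachford–Rice at each trial T, then check hF = ψ·hV(T) + (1−ψ)·hL(T).
  T = 341.8 K: K = (1.838, 0.210), RR gives ψ = 0.090, H_out = 2.964 kJ/mol
  T = 374.4 K: K = (3.374, 0.299), RR gives ψ = 0.543, H_out = 21.349 kJ/mol
  T = 358.1 K: K = (2.525, 0.253), RR gives ψ = 0.385, H_out = 14.466 kJ/mol
  T = 350.0 K: K = (2.164, 0.231), RR gives ψ = 0.268, H_out = 9.751 kJ/mol
  T = 345.9 K: K = (1.996, 0.220), RR gives ψ = 0.190, H_out = 6.712 kJ/mol
  T = 343.9 K: K = (1.918, 0.215), RR gives ψ = 0.144, H_out = 4.991 kJ/mol
Linear interpolation between T = 341.8 (H_out = 2.964) and T = 343.9 (H_out = 4.991) on hF = 4.042 gives T ≈ 342.9 K, at which ψ = 0.12.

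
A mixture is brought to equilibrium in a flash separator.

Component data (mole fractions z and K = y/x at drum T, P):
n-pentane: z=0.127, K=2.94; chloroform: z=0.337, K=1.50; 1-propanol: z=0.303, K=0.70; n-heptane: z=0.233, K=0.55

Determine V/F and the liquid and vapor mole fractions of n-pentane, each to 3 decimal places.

V/F = 0.561, x_n-pentane = 0.061, y_n-pentane = 0.179

Newton–Raphson from V/F = 0.52:
  V/F = 0.520: g = 0.0118, g' = -0.290 → V/F = 0.561
Converged at V/F = 0.561.
Compositions from xᵢ = zᵢ/(1+V/F(Kᵢ−1)), yᵢ = Kᵢxᵢ:
  n-pentane: x = 0.061, y = 0.179
  chloroform: x = 0.263, y = 0.395
  1-propanol: x = 0.364, y = 0.255
  n-heptane: x = 0.312, y = 0.171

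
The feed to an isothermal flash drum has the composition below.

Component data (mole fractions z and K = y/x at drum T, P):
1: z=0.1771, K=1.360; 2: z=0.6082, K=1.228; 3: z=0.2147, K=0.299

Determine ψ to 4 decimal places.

ψ = 0.2848

Material balance + equilibrium reduce to Σ zᵢ(Kᵢ−1)/(1+ψ(Kᵢ−1)) = 0.
g(0) = ΣzᵢKᵢ − 1 = 0.0519 and g(1) = 1 − Σzᵢ/Kᵢ = -0.3436, so a root lies in (0, 1).
Iterate (Newton) starting at ψ = 0.5:
  ψ = 0.5000: g = -0.05321, g' = -0.2921 → ψ = 0.3178
  ψ = 0.3178: g = -0.00713, g' = -0.2206 → ψ = 0.2855
  ψ = 0.2855: g = -0.00015, g' = -0.2116 → ψ = 0.2848
Converged at ψ = 0.2848.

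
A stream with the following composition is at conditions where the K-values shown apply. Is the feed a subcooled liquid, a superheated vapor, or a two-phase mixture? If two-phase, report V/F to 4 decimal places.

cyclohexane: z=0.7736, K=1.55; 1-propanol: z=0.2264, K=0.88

ΣzᵢKᵢ = 1.3983; Σzᵢ/Kᵢ = 0.7564.
Since Σzᵢ/Kᵢ < 1 the mixture is above its dew point — single vapor phase.

superheated vapor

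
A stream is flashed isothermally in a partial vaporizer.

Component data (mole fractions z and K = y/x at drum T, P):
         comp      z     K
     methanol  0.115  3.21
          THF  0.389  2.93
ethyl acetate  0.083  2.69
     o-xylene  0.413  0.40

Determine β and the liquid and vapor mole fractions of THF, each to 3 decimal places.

Iterate (Newton) starting at β = 0.3:
  β = 0.300: g = 0.4192, g' = -1.110 → β = 0.678
  β = 0.678: g = 0.0748, g' = -0.836 → β = 0.767
  β = 0.767: g = -0.0012, g' = -0.868 → β = 0.766
Converged at β = 0.766.
Compositions from xᵢ = zᵢ/(1+β(Kᵢ−1)), yᵢ = Kᵢxᵢ:
  methanol: x = 0.043, y = 0.137
  THF: x = 0.157, y = 0.460
  ethyl acetate: x = 0.036, y = 0.097
  o-xylene: x = 0.764, y = 0.306

β = 0.766, x_THF = 0.157, y_THF = 0.460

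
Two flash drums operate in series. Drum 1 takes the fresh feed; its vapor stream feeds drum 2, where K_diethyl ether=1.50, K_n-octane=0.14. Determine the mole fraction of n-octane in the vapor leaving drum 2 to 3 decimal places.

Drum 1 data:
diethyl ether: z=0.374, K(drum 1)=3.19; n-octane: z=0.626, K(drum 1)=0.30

y_n-octane (drum 2) = 0.051

Drum 1:
Material balance + equilibrium reduce to Σ zᵢ(Kᵢ−1)/(1+ψ₁(Kᵢ−1)) = 0.
g(0) = ΣzᵢKᵢ − 1 = 0.381 and g(1) = 1 − Σzᵢ/Kᵢ = -1.204, so a root lies in (0, 1).
Binary case is linear: z₁(K₁−1)(1+ψ₁(K₂−1)) + z₂(K₂−1)(1+ψ₁(K₁−1)) = 0
⇒ ψ₁ = [z₁(K₁−1)+z₂(K₂−1)] / [−(K₁−1)(K₂−1)] = 0.3809/1.5330 = 0.248
Drum-1 compositions:
  diethyl ether: x = 0.242, y = 0.773
  n-octane: x = 0.758, y = 0.227
Drum-2 feed = drum-1 vapor: z₂ = (0.7727, 0.2273).
Drum 2:
Let ψ₂ = V/F and solve Σ zᵢ(Kᵢ−1)/(1+ψ₂(Kᵢ−1)) = 0.
g(0) = ΣzᵢKᵢ − 1 = 0.191 and g(1) = 1 − Σzᵢ/Kᵢ = -1.139, so a root lies in (0, 1).
Binary case is linear: z₁(K₁−1)(1+ψ₂(K₂−1)) + z₂(K₂−1)(1+ψ₂(K₁−1)) = 0
⇒ ψ₂ = [z₁(K₁−1)+z₂(K₂−1)] / [−(K₁−1)(K₂−1)] = 0.1908/0.4300 = 0.444
  diethyl ether: x = 0.632, y = 0.949
  n-octane: x = 0.368, y = 0.051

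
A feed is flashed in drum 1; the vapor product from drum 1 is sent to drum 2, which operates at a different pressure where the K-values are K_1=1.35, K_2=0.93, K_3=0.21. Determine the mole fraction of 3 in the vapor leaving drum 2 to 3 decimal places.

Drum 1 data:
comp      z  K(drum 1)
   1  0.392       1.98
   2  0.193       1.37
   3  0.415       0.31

Drum 1:
Iterate (Newton) starting at ψ₁ = 0.5:
  ψ₁ = 0.500: g = -0.1191, g' = -0.649 → ψ₁ = 0.316
  ψ₁ = 0.316: g = -0.0092, g' = -0.564 → ψ₁ = 0.300
Converged at ψ₁ = 0.300.
Drum-1 compositions:
  1: x = 0.303, y = 0.600
  2: x = 0.174, y = 0.238
  3: x = 0.523, y = 0.162
Drum-2 feed = drum-1 vapor: z₂ = (0.5998, 0.2380, 0.1622).
Drum 2:
Let ψ₂ = V/F and solve Σ zᵢ(Kᵢ−1)/(1+ψ₂(Kᵢ−1)) = 0.
Check two-phase: ΣzᵢKᵢ = 1.065 > 1 and Σzᵢ/Kᵢ = 1.473 > 1, so g(0) = 0.065 > 0 and g(1) = -0.473 < 0.
Newton iteration, ψ₂⁰ = 0.5:
  ψ₂ = 0.500: g = -0.0505, g' = -0.331 → ψ₂ = 0.348
  ψ₂ = 0.348: g = -0.0066, g' = -0.252 → ψ₂ = 0.321
Converged at ψ₂ = 0.321.
  1: x = 0.539, y = 0.728
  2: x = 0.243, y = 0.226
  3: x = 0.217, y = 0.046

y_3 (drum 2) = 0.046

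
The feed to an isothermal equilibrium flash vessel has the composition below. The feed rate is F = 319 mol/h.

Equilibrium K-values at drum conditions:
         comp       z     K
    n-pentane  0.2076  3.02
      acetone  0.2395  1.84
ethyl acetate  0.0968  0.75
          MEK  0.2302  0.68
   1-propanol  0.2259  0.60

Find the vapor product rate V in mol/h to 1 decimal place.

Rachford–Rice: g(β) = Σ zᵢ(Kᵢ−1)/(1+β(Kᵢ−1)) = 0.
Check two-phase: ΣzᵢKᵢ = 1.4323 > 1 and Σzᵢ/Kᵢ = 1.0430 > 1, so g(0) = 0.4323 > 0 and g(1) = -0.0430 < 0.
Newton iteration, β⁰ = 0.31:
  β = 0.3100: g = 0.20633, g' = -0.5100 → β = 0.7146
  β = 0.7146: g = 0.04584, g' = -0.3273 → β = 0.8547
  β = 0.8547: g = 0.00145, g' = -0.3091 → β = 0.8594
Converged at β = 0.8594.
Then V = β·F = 0.8594·319 = 274.1 mol/h and L = F − V = 44.9 mol/h.

V = 274.1 mol/h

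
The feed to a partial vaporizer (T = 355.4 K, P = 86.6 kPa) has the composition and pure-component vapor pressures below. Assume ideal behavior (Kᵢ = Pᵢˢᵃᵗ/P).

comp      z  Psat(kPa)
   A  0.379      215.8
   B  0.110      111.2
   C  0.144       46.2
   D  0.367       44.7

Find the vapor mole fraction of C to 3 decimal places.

y_C = 0.104

Raoult's law: Kᵢ = Pᵢˢᵃᵗ/P = Pᵢˢᵃᵗ/86.6.
  K_A = 215.8/86.6 = 2.49192, K_B = 111.2/86.6 = 1.28406, K_C = 46.2/86.6 = 0.53349, K_D = 44.7/86.6 = 0.51617
Let ψ = V/F and solve Σ zᵢ(Kᵢ−1)/(1+ψ(Kᵢ−1)) = 0.
g(0) = ΣzᵢKᵢ − 1 = 0.352 and g(1) = 1 − Σzᵢ/Kᵢ = -0.219, so a root lies in (0, 1).
Iterate (Newton) starting at ψ = 0.5:
  ψ = 0.500: g = 0.0294, g' = -0.486 → ψ = 0.560
  ψ = 0.560: g = 0.0003, g' = -0.476 → ψ = 0.561
Converged at ψ = 0.561.
Compositions from xᵢ = zᵢ/(1+ψ(Kᵢ−1)), yᵢ = Kᵢxᵢ:
  A: x = 0.206, y = 0.514
  B: x = 0.095, y = 0.122
  C: x = 0.195, y = 0.104
  D: x = 0.504, y = 0.260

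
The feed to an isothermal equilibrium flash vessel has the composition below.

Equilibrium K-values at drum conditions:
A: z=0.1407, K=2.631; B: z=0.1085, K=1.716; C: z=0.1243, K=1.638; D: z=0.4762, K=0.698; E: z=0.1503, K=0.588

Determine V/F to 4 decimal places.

V/F = 0.4867

Rachford–Rice: g(V/F) = Σ zᵢ(Kᵢ−1)/(1+V/F(Kᵢ−1)) = 0.
g(0) = ΣzᵢKᵢ − 1 = 0.1807 and g(1) = 1 − Σzᵢ/Kᵢ = -0.1304, so a root lies in (0, 1).
Newton iteration, V/F⁰ = 0.69:
  V/F = 0.6900: g = -0.05316, g' = -0.2513 → V/F = 0.4785
  V/F = 0.4785: g = 0.00229, g' = -0.2776 → V/F = 0.4867
Converged at V/F = 0.4867.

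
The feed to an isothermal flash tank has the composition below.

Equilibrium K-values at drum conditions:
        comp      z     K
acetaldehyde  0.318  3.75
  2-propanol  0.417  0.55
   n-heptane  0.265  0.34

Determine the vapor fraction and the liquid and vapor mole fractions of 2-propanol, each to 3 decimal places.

Rachford–Rice: g(ψ) = Σ zᵢ(Kᵢ−1)/(1+ψ(Kᵢ−1)) = 0.
Feasibility: ΣzᵢKᵢ = 1.512, Σzᵢ/Kᵢ = 1.622 — both > 1, two phases present.
Iterate (Newton) starting at ψ = 0.4:
  ψ = 0.400: g = -0.0500, g' = -0.884 → ψ = 0.343
  ψ = 0.343: g = 0.0017, g' = -0.947 → ψ = 0.345
Converged at ψ = 0.345.
Compositions from xᵢ = zᵢ/(1+ψ(Kᵢ−1)), yᵢ = Kᵢxᵢ:
  acetaldehyde: x = 0.163, y = 0.612
  2-propanol: x = 0.494, y = 0.272
  n-heptane: x = 0.343, y = 0.117

ψ = 0.345, x_2-propanol = 0.494, y_2-propanol = 0.272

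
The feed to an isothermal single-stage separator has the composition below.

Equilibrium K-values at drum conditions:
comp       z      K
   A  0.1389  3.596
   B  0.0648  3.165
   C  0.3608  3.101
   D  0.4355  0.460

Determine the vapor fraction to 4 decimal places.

ψ = 0.8490

Let ψ = V/F and solve Σ zᵢ(Kᵢ−1)/(1+ψ(Kᵢ−1)) = 0.
Feasibility: ΣzᵢKᵢ = 2.0237, Σzᵢ/Kᵢ = 1.1222 — both > 1, two phases present.
Newton iteration, ψ⁰ = 0.56:
  ψ = 0.5600: g = 0.22153, g' = -0.8147 → ψ = 0.8319
  ψ = 0.8319: g = 0.01308, g' = -0.7620 → ψ = 0.8491
  ψ = 0.8491: g = -0.00005, g' = -0.7675 → ψ = 0.8490
Converged at ψ = 0.8490.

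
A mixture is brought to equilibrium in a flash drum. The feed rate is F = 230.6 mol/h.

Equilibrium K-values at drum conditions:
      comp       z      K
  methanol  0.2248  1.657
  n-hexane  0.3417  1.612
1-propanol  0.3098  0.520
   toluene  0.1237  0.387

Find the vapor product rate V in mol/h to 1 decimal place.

Rachford–Rice: g(β) = Σ zᵢ(Kᵢ−1)/(1+β(Kᵢ−1)) = 0.
Feasibility: ΣzᵢKᵢ = 1.1323, Σzᵢ/Kᵢ = 1.2630 — both > 1, two phases present.
Newton iteration, β⁰ = 0.32:
  β = 0.3200: g = 0.02689, g' = -0.3273 → β = 0.4021
  β = 0.4021: g = -0.00027, g' = -0.3346 → β = 0.4014
Converged at β = 0.4014.
Then V = β·F = 0.4014·230.6 = 92.6 mol/h and L = F − V = 138.0 mol/h.

V = 92.6 mol/h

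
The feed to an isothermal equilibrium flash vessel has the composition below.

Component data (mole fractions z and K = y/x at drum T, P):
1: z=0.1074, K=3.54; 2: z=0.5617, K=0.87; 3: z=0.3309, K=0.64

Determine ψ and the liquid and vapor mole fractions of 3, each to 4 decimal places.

Let ψ = V/F and solve Σ zᵢ(Kᵢ−1)/(1+ψ(Kᵢ−1)) = 0.
Feasibility: ΣzᵢKᵢ = 1.0807, Σzᵢ/Kᵢ = 1.1930 — both > 1, two phases present.
Newton–Raphson from ψ = 0.42:
  ψ = 0.4200: g = -0.08559, g' = -0.2324 → ψ = 0.0516
  ψ = 0.0516: g = 0.04628, g' = -0.5957 → ψ = 0.1293
  ψ = 0.1293: g = 0.00614, g' = -0.4496 → ψ = 0.1430
  ψ = 0.1430: g = 0.00013, g' = -0.4304 → ψ = 0.1433
Converged at ψ = 0.1433.
Compositions from xᵢ = zᵢ/(1+ψ(Kᵢ−1)), yᵢ = Kᵢxᵢ:
  1: x = 0.0787, y = 0.2788
  2: x = 0.5724, y = 0.4980
  3: x = 0.3489, y = 0.2233

ψ = 0.1433, x_3 = 0.3489, y_3 = 0.2233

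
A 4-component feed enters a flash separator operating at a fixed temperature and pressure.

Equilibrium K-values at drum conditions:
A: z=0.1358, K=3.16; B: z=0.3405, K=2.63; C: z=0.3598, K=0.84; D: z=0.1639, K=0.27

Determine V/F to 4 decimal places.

V/F = 0.7932

Rachford–Rice: g(V/F) = Σ zᵢ(Kᵢ−1)/(1+V/F(Kᵢ−1)) = 0.
g(0) = ΣzᵢKᵢ − 1 = 0.6711 and g(1) = 1 − Σzᵢ/Kᵢ = -0.2078, so a root lies in (0, 1).
Newton iteration, V/F⁰ = 0.5:
  V/F = 0.5000: g = 0.19582, g' = -0.6486 → V/F = 0.8019
  V/F = 0.8019: g = -0.00671, g' = -0.7751 → V/F = 0.7933
  V/F = 0.7933: g = -0.00005, g' = -0.7632 → V/F = 0.7932
Converged at V/F = 0.7932.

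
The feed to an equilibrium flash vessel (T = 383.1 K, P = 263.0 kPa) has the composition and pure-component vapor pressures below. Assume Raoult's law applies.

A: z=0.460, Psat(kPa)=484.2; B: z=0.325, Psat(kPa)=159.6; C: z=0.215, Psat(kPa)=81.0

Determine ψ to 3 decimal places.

Raoult's law: Kᵢ = Pᵢˢᵃᵗ/P = Pᵢˢᵃᵗ/263.0.
  K_A = 484.2/263.0 = 1.84106, K_B = 159.6/263.0 = 0.60684, K_C = 81.0/263.0 = 0.30798
Let ψ = V/F and solve Σ zᵢ(Kᵢ−1)/(1+ψ(Kᵢ−1)) = 0.
g(0) = ΣzᵢKᵢ − 1 = 0.110 and g(1) = 1 − Σzᵢ/Kᵢ = -0.483, so a root lies in (0, 1).
Newton iteration, ψ⁰ = 0.5:
  ψ = 0.500: g = -0.1142, g' = -0.480 → ψ = 0.262
  ψ = 0.262: g = -0.0072, g' = -0.435 → ψ = 0.246
Converged at ψ = 0.246.

ψ = 0.246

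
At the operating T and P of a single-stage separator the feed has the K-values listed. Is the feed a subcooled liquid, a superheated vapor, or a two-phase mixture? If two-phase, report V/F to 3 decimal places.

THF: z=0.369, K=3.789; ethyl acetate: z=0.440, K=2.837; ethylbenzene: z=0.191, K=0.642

superheated vapor

ΣzᵢKᵢ = 2.769; Σzᵢ/Kᵢ = 0.550.
Since Σzᵢ/Kᵢ < 1 the mixture is above its dew point — single vapor phase.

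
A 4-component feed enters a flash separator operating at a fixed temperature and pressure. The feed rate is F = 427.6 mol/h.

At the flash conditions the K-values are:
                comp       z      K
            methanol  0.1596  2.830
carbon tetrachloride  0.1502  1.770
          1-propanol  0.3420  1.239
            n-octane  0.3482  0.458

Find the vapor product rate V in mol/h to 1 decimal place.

Material balance + equilibrium reduce to Σ zᵢ(Kᵢ−1)/(1+V/F(Kᵢ−1)) = 0.
g(0) = ΣzᵢKᵢ − 1 = 0.3007 and g(1) = 1 − Σzᵢ/Kᵢ = -0.1775, so a root lies in (0, 1).
Newton iteration, V/F⁰ = 0.39:
  V/F = 0.3900: g = 0.09483, g' = -0.4155 → V/F = 0.6182
  V/F = 0.6182: g = 0.00276, g' = -0.4047 → V/F = 0.6251
Converged at V/F = 0.6251.
Then V = V/F·F = 0.6251·427.6 = 267.3 mol/h and L = F − V = 160.3 mol/h.

V = 267.3 mol/h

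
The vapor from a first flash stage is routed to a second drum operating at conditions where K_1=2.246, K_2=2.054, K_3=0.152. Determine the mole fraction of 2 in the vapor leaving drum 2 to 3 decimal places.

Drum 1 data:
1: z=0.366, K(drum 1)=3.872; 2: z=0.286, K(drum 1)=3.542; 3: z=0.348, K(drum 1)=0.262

Drum 1:
Newton–Raphson from ψ₁ = 0.6:
  ψ₁ = 0.600: g = 0.2130, g' = -1.307 → ψ₁ = 0.763
  ψ₁ = 0.763: g = -0.0110, g' = -1.503 → ψ₁ = 0.756
Converged at ψ₁ = 0.756.
Drum-1 compositions:
  1: x = 0.115, y = 0.447
  2: x = 0.098, y = 0.347
  3: x = 0.787, y = 0.206
Drum-2 feed = drum-1 vapor: z₂ = (0.4471, 0.3468, 0.2061).
Drum 2:
Let ψ₂ = V/F and solve Σ zᵢ(Kᵢ−1)/(1+ψ₂(Kᵢ−1)) = 0.
Check two-phase: ΣzᵢKᵢ = 1.748 > 1 and Σzᵢ/Kᵢ = 1.724 > 1, so g(0) = 0.748 > 0 and g(1) = -0.724 < 0.
Newton–Raphson from ψ₂ = 0.53:
  ψ₂ = 0.530: g = 0.2526, g' = -0.899 → ψ₂ = 0.811
  ψ₂ = 0.811: g = -0.0853, g' = -1.803 → ψ₂ = 0.764
  ψ₂ = 0.764: g = -0.0078, g' = -1.493 → ψ₂ = 0.758
Converged at ψ₂ = 0.758.
  1: x = 0.230, y = 0.516
  2: x = 0.193, y = 0.396
  3: x = 0.577, y = 0.088

y_2 (drum 2) = 0.396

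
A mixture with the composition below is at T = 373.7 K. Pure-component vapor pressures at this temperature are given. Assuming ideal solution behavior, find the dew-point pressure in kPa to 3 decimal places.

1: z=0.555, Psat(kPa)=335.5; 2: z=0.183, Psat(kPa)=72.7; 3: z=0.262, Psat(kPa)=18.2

Pdew = 53.859 kPa

At the dew point ψ → 1, so Σzᵢ/Kᵢ = 1 with Kᵢ = Pᵢˢᵃᵗ/P ⇒ 1/P = Σzᵢ/Pᵢˢᵃᵗ.
1/P = 0.555/335.5 + 0.183/72.7 + 0.262/18.2 = 0.018567 ⇒ P = 53.859 kPa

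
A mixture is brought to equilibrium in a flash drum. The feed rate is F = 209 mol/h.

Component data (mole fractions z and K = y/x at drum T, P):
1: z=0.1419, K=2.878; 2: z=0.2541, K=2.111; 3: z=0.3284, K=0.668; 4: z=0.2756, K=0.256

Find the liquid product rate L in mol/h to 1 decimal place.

Let β = V/F and solve Σ zᵢ(Kᵢ−1)/(1+β(Kᵢ−1)) = 0.
Check two-phase: ΣzᵢKᵢ = 1.2347 > 1 and Σzᵢ/Kᵢ = 1.7379 > 1, so g(0) = 0.2347 > 0 and g(1) = -0.7379 < 0.
Newton iteration, β⁰ = 0.5:
  β = 0.5000: g = -0.13831, g' = -0.7016 → β = 0.3029
  β = 0.3029: g = -0.00480, g' = -0.6779 → β = 0.2958
Converged at β = 0.2958.
Then V = β·F = 0.2958·209 = 61.8 mol/h and L = F − V = 147.2 mol/h.

L = 147.2 mol/h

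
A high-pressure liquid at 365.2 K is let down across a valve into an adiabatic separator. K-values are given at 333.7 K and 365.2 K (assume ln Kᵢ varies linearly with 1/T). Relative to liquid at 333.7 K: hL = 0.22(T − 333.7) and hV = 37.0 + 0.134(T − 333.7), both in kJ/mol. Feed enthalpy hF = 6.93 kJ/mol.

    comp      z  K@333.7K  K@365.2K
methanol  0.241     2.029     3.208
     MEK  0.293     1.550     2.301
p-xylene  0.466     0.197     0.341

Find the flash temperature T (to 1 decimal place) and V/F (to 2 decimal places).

Adiabatic flash: solve Rachford–Rice at each trial T, then check hF = ψ·hV(T) + (1−ψ)·hL(T).
  T = 333.7 K: K = (2.029, 1.550, 0.197), RR gives ψ = 0.054, H_out = 2.014 kJ/mol
  T = 365.2 K: K = (3.208, 2.301, 0.341), RR gives ψ = 0.529, H_out = 25.062 kJ/mol
  T = 349.4 K: K = (2.576, 1.904, 0.262), RR gives ψ = 0.329, H_out = 15.194 kJ/mol
  T = 341.5 K: K = (2.291, 1.721, 0.228), RR gives ψ = 0.208, H_out = 9.283 kJ/mol
  T = 337.6 K: K = (2.157, 1.634, 0.212), RR gives ψ = 0.137, H_out = 5.886 kJ/mol
  T = 339.6 K: K = (2.225, 1.678, 0.220), RR gives ψ = 0.175, H_out = 7.678 kJ/mol
  T = 338.6 K: K = (2.191, 1.656, 0.216), RR gives ψ = 0.156, H_out = 6.796 kJ/mol
  T = 339.1 K: K = (2.208, 1.667, 0.218), RR gives ψ = 0.166, H_out = 7.241 kJ/mol
  T = 338.9 K: K = (2.201, 1.663, 0.217), RR gives ψ = 0.162, H_out = 7.064 kJ/mol
  T = 338.8 K: K = (2.198, 1.661, 0.217), RR gives ψ = 0.160, H_out = 6.975 kJ/mol
Linear interpolation between T = 338.6 (H_out = 6.796) and T = 338.8 (H_out = 6.975) on hF = 6.93 gives T ≈ 338.7 K, at which ψ = 0.16.

T = 338.7 K, V/F = 0.16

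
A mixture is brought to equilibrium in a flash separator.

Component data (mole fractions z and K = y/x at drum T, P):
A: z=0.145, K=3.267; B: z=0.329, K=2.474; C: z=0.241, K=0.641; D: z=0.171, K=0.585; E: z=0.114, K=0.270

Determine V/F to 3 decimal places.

Rachford–Rice: g(V/F) = Σ zᵢ(Kᵢ−1)/(1+V/F(Kᵢ−1)) = 0.
g(0) = ΣzᵢKᵢ − 1 = 0.573 and g(1) = 1 − Σzᵢ/Kᵢ = -0.268, so a root lies in (0, 1).
Newton–Raphson from V/F = 0.65:
  V/F = 0.650: g = 0.0122, g' = -0.636 → V/F = 0.669
Converged at V/F = 0.669.

V/F = 0.669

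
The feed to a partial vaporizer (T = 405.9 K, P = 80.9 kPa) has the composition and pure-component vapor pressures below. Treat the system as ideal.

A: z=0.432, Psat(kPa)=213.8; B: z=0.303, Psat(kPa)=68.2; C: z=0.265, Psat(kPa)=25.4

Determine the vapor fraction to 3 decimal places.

Raoult's law: Kᵢ = Pᵢˢᵃᵗ/P = Pᵢˢᵃᵗ/80.9.
  K_A = 213.8/80.9 = 2.64277, K_B = 68.2/80.9 = 0.84302, K_C = 25.4/80.9 = 0.31397
Rachford–Rice: g(ψ) = Σ zᵢ(Kᵢ−1)/(1+ψ(Kᵢ−1)) = 0.
Feasibility: ΣzᵢKᵢ = 1.480, Σzᵢ/Kᵢ = 1.367 — both > 1, two phases present.
Iterate (Newton) starting at ψ = 0.5:
  ψ = 0.500: g = 0.0613, g' = -0.649 → ψ = 0.594
Converged at ψ = 0.594.

ψ = 0.594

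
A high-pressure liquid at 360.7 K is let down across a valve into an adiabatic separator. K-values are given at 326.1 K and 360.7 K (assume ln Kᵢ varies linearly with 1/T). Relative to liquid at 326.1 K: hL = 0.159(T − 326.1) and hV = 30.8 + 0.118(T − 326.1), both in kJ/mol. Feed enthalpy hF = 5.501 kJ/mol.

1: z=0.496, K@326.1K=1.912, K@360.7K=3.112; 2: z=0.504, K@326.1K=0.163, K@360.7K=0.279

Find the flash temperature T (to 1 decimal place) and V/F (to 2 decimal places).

Adiabatic flash: solve Rachford–Rice at each trial T, then check hF = ψ·hV(T) + (1−ψ)·hL(T).
  T = 326.1 K: K = (1.912, 0.163), RR gives ψ = 0.040, H_out = 1.231 kJ/mol
  T = 360.7 K: K = (3.112, 0.279), RR gives ψ = 0.449, H_out = 18.702 kJ/mol
  T = 343.4 K: K = (2.469, 0.216), RR gives ψ = 0.290, H_out = 11.471 kJ/mol
  T = 334.8 K: K = (2.182, 0.189), RR gives ψ = 0.185, H_out = 7.008 kJ/mol
  T = 330.5 K: K = (2.046, 0.176), RR gives ψ = 0.120, H_out = 4.365 kJ/mol
  T = 332.6 K: K = (2.111, 0.182), RR gives ψ = 0.153, H_out = 5.699 kJ/mol
Linear interpolation between T = 330.5 (H_out = 4.365) and T = 332.6 (H_out = 5.699) on hF = 5.501 gives T ≈ 332.3 K, at which ψ = 0.15.

T = 332.3 K, V/F = 0.15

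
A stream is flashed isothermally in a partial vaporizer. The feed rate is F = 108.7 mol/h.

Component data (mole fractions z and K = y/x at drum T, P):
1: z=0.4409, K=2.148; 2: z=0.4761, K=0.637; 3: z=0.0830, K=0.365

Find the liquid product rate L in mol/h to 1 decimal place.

L = 45.2 mol/h

Rachford–Rice: g(ψ) = Σ zᵢ(Kᵢ−1)/(1+ψ(Kᵢ−1)) = 0.
Check two-phase: ΣzᵢKᵢ = 1.2806 > 1 and Σzᵢ/Kᵢ = 1.1801 > 1, so g(0) = 0.2806 > 0 and g(1) = -0.1801 < 0.
Newton iteration, ψ⁰ = 0.4:
  ψ = 0.4000: g = 0.07404, g' = -0.4189 → ψ = 0.5768
  ψ = 0.5768: g = 0.00277, g' = -0.3940 → ψ = 0.5838
Converged at ψ = 0.5838.
Then V = ψ·F = 0.5838·108.7 = 63.5 mol/h and L = F − V = 45.2 mol/h.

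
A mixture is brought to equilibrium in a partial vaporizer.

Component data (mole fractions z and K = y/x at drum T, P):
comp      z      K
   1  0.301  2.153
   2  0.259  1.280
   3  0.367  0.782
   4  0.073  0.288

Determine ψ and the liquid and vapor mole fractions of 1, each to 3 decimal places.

Newton iteration, ψ⁰ = 0.66:
  ψ = 0.660: g = 0.0668, g' = -0.299 → ψ = 0.883
  ψ = 0.883: g = -0.0091, g' = -0.407 → ψ = 0.861
  ψ = 0.861: g = -0.0002, g' = -0.388 → ψ = 0.860
Converged at ψ = 0.860.
Compositions from xᵢ = zᵢ/(1+ψ(Kᵢ−1)), yᵢ = Kᵢxᵢ:
  1: x = 0.151, y = 0.325
  2: x = 0.209, y = 0.267
  3: x = 0.452, y = 0.353
  4: x = 0.188, y = 0.054

ψ = 0.860, x_1 = 0.151, y_1 = 0.325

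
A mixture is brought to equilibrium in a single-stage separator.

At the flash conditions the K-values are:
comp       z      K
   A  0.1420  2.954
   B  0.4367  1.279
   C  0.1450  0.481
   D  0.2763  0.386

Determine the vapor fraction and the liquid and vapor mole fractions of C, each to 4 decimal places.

ψ = 0.2788, x_C = 0.1695, y_C = 0.0815

Let ψ = V/F and solve Σ zᵢ(Kᵢ−1)/(1+ψ(Kᵢ−1)) = 0.
Feasibility: ΣzᵢKᵢ = 1.1544, Σzᵢ/Kᵢ = 1.4068 — both > 1, two phases present.
Newton iteration, ψ⁰ = 0.5:
  ψ = 0.5000: g = -0.09916, g' = -0.4530 → ψ = 0.2811
  ψ = 0.2811: g = -0.00108, g' = -0.4608 → ψ = 0.2788
Converged at ψ = 0.2788.
Compositions from xᵢ = zᵢ/(1+ψ(Kᵢ−1)), yᵢ = Kᵢxᵢ:
  A: x = 0.0919, y = 0.2715
  B: x = 0.4052, y = 0.5182
  C: x = 0.1695, y = 0.0815
  D: x = 0.3334, y = 0.1287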